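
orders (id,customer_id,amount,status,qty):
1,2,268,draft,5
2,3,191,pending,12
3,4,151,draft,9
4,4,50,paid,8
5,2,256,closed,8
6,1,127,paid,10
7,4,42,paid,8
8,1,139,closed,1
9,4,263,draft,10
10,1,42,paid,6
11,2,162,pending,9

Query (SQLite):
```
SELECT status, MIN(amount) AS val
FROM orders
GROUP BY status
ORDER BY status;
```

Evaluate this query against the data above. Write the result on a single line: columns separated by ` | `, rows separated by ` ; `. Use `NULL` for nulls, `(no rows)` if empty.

closed | 139 ; draft | 151 ; paid | 42 ; pending | 162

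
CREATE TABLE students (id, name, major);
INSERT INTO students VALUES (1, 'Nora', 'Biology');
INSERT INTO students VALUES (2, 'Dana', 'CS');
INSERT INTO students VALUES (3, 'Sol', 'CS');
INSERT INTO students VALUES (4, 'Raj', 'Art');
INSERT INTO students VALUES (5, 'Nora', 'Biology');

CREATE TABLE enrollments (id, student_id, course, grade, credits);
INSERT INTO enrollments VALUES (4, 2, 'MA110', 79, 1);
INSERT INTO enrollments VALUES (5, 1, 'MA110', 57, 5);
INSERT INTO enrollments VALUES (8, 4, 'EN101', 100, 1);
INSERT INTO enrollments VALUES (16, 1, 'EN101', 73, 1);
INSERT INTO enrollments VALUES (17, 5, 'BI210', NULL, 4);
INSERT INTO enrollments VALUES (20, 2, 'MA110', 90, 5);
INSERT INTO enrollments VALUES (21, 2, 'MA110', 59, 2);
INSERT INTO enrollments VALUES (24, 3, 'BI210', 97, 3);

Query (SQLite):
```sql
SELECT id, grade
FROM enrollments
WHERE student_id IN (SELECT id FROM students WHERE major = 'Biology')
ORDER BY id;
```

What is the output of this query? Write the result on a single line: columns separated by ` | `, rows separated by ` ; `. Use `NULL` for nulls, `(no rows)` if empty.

5 | 57 ; 16 | 73 ; 17 | NULL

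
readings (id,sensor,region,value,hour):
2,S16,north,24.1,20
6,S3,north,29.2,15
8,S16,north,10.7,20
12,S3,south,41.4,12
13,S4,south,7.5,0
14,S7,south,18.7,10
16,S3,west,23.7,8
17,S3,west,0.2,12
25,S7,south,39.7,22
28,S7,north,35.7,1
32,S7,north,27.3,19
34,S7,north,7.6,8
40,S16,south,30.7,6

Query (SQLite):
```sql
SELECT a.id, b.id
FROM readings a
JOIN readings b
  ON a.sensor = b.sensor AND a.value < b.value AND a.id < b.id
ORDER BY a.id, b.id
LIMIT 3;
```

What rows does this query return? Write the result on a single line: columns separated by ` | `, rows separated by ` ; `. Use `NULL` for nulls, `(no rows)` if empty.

Pairs (a,b) with same sensor, a.value < b.value, a.id < b.id.
sensor groups: S16:{2,8,40} S3:{6,12,16,17} S4:{13} S7:{14,25,28,32,34}
Ordered by (a.id, b.id); first 3.

2 | 40 ; 6 | 12 ; 8 | 40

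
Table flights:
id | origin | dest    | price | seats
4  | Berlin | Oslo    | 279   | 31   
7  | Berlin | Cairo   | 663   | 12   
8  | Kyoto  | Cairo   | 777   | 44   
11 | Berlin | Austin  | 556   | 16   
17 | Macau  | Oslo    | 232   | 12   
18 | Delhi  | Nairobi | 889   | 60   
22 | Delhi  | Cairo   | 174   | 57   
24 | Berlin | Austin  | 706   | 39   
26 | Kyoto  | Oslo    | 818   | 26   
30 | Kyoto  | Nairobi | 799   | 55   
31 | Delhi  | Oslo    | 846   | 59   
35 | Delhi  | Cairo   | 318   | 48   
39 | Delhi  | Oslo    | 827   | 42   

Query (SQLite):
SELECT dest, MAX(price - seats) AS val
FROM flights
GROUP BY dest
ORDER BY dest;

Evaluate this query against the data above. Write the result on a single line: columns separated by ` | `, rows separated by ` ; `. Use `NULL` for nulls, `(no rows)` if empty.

For each row compute price - seats.
Group by dest; take MAX of the expression per group.
  Austin: ids {11, 24} → MAX(price - seats)=667
  Cairo: ids {7, 8, 22, 35} → MAX(price - seats)=733
  Nairobi: ids {18, 30} → MAX(price - seats)=829
  Oslo: ids {4, 17, 26, 31, 39} → MAX(price - seats)=792

Austin | 667 ; Cairo | 733 ; Nairobi | 829 ; Oslo | 792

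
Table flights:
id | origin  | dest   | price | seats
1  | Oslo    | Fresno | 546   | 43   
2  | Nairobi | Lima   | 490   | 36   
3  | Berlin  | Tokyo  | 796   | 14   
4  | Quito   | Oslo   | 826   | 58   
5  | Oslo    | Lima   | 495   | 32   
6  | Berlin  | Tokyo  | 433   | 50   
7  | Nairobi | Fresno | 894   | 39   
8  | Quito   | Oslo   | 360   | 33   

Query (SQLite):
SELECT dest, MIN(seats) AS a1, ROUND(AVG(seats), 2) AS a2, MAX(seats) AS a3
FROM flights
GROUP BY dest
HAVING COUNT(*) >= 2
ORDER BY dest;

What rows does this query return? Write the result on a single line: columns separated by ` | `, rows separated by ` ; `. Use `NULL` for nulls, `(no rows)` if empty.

Group flights by dest.
Per group compute: MIN(seats), ROUND(AVG(seats), 2), MAX(seats).
HAVING: drop groups with fewer than 2 rows.
  Fresno: ids {1, 7} → MIN(seats)=39, ROUND(AVG(seats), 2)=41, MAX(seats)=43
  Lima: ids {2, 5} → MIN(seats)=32, ROUND(AVG(seats), 2)=34, MAX(seats)=36
  Oslo: ids {4, 8} → MIN(seats)=33, ROUND(AVG(seats), 2)=45.5, MAX(seats)=58
  Tokyo: ids {3, 6} → MIN(seats)=14, ROUND(AVG(seats), 2)=32, MAX(seats)=50

Fresno | 39 | 41 | 43 ; Lima | 32 | 34 | 36 ; Oslo | 33 | 45.5 | 58 ; Tokyo | 14 | 32 | 50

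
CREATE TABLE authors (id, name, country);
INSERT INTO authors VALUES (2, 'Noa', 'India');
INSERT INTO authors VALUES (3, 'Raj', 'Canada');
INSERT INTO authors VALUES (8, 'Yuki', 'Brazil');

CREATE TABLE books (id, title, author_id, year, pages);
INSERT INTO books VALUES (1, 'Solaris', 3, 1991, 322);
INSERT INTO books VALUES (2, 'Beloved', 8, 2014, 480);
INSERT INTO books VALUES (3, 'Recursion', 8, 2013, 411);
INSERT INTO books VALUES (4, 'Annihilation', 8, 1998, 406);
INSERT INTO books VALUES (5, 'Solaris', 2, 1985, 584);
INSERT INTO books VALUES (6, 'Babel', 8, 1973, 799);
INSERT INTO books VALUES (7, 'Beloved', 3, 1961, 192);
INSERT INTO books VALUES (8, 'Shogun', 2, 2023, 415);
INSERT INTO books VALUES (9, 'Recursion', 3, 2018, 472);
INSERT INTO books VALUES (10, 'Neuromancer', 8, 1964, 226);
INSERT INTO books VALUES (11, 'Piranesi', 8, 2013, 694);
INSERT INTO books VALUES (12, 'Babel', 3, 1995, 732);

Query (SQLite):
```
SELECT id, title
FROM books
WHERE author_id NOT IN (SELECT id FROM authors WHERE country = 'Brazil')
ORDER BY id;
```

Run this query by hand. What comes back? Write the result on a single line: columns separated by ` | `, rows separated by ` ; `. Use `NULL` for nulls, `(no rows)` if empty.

Inner query: authors.id where country = 'Brazil'.
Outer: keep books rows whose author_id is not in that set.
Inner query → {8}

1 | Solaris ; 5 | Solaris ; 7 | Beloved ; 8 | Shogun ; 9 | Recursion ; 12 | Babel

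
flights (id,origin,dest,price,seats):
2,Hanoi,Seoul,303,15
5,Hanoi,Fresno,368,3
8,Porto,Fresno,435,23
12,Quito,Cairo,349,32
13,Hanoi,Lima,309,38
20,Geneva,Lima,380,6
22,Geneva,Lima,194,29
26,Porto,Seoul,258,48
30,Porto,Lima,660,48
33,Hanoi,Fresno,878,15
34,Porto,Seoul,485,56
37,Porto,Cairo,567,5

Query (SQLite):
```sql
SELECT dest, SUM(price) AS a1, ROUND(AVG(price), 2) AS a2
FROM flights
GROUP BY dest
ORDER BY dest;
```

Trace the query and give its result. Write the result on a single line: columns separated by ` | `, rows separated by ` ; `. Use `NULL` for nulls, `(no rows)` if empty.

Group flights by dest.
Per group compute: SUM(price), ROUND(AVG(price), 2).
  Cairo: ids {12, 37} → SUM(price)=916, ROUND(AVG(price), 2)=458
  Fresno: ids {5, 8, 33} → SUM(price)=1681, ROUND(AVG(price), 2)=560.33
  Lima: ids {13, 20, 22, 30} → SUM(price)=1543, ROUND(AVG(price), 2)=385.75
  Seoul: ids {2, 26, 34} → SUM(price)=1046, ROUND(AVG(price), 2)=348.67

Cairo | 916 | 458 ; Fresno | 1681 | 560.33 ; Lima | 1543 | 385.75 ; Seoul | 1046 | 348.67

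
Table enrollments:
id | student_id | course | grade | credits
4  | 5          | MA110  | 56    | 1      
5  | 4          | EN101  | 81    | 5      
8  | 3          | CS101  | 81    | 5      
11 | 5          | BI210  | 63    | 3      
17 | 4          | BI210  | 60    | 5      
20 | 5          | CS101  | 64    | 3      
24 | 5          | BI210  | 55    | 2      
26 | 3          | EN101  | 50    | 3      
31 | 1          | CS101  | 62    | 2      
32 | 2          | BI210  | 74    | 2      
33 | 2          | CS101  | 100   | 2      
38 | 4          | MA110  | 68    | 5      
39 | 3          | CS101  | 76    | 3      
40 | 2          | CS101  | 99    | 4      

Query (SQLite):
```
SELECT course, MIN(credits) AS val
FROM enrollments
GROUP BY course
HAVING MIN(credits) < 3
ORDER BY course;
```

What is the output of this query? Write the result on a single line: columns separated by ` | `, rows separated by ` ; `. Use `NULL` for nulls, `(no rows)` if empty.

BI210 | 2 ; CS101 | 2 ; MA110 | 1

Partition enrollments by course; compute MIN(credits) within each group.
HAVING: keep groups where MIN(credits) < 3.
  BI210: ids {11, 17, 24, 32} → MIN(credits)=2
  CS101: ids {8, 20, 31, 33, 39, 40} → MIN(credits)=2
  EN101: ids {5, 26} → MIN(credits)=3
  MA110: ids {4, 38} → MIN(credits)=1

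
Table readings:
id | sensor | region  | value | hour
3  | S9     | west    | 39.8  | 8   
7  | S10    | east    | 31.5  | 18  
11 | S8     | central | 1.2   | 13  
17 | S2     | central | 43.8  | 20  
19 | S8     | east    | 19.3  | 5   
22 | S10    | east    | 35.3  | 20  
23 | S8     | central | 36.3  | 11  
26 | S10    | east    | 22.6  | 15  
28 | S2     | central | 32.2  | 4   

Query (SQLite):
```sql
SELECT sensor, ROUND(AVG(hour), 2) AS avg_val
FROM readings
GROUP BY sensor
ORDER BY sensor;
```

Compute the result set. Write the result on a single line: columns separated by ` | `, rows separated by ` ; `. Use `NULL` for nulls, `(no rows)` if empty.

Partition readings by sensor; compute ROUND(AVG(hour), 2) within each group.
  S10: ids {7, 22, 26} → ROUND(AVG(hour), 2)=17.67
  S2: ids {17, 28} → ROUND(AVG(hour), 2)=12
  S8: ids {11, 19, 23} → ROUND(AVG(hour), 2)=9.67
  S9: ids {3} → ROUND(AVG(hour), 2)=8

S10 | 17.67 ; S2 | 12 ; S8 | 9.67 ; S9 | 8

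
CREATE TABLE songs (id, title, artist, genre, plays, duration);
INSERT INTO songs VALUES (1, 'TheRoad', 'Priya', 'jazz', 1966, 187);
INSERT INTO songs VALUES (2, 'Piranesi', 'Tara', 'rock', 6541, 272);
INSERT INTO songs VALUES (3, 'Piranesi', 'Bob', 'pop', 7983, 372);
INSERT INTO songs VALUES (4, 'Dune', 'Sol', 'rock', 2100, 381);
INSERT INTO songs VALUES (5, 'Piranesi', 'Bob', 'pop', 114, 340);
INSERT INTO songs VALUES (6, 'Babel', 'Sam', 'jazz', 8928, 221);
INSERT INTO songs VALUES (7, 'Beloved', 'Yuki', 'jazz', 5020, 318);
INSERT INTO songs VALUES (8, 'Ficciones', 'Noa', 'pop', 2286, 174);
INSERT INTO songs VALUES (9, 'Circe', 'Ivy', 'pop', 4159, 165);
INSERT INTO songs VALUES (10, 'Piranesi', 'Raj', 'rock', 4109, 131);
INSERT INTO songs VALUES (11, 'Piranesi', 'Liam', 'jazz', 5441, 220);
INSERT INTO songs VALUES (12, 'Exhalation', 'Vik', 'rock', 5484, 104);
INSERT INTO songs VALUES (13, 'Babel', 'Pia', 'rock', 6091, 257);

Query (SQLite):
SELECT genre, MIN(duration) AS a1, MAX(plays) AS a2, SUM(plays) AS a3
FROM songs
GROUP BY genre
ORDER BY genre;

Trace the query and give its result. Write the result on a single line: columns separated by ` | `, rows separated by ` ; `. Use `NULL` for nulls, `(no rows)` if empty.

jazz | 187 | 8928 | 21355 ; pop | 165 | 7983 | 14542 ; rock | 104 | 6541 | 24325

Group songs by genre.
Per group compute: MIN(duration), MAX(plays), SUM(plays).
  jazz: ids {1, 6, 7, 11} → MIN(duration)=187, MAX(plays)=8928, SUM(plays)=21355
  pop: ids {3, 5, 8, 9} → MIN(duration)=165, MAX(plays)=7983, SUM(plays)=14542
  rock: ids {2, 4, 10, 12, 13} → MIN(duration)=104, MAX(plays)=6541, SUM(plays)=24325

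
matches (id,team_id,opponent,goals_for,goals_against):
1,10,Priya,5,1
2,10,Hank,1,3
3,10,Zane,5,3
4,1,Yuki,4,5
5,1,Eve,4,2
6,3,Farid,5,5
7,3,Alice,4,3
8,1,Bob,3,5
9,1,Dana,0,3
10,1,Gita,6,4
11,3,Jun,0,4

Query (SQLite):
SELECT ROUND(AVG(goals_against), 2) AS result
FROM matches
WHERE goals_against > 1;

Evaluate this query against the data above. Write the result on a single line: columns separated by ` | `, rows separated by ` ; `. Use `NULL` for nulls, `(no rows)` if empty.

Rows where goals_against > 1 → goals_against values: [3, 3, 5, 2, 5, 3, 5, 3, 4, 4].
AVG = 37 / 10 (rounded to 2 dp).

3.7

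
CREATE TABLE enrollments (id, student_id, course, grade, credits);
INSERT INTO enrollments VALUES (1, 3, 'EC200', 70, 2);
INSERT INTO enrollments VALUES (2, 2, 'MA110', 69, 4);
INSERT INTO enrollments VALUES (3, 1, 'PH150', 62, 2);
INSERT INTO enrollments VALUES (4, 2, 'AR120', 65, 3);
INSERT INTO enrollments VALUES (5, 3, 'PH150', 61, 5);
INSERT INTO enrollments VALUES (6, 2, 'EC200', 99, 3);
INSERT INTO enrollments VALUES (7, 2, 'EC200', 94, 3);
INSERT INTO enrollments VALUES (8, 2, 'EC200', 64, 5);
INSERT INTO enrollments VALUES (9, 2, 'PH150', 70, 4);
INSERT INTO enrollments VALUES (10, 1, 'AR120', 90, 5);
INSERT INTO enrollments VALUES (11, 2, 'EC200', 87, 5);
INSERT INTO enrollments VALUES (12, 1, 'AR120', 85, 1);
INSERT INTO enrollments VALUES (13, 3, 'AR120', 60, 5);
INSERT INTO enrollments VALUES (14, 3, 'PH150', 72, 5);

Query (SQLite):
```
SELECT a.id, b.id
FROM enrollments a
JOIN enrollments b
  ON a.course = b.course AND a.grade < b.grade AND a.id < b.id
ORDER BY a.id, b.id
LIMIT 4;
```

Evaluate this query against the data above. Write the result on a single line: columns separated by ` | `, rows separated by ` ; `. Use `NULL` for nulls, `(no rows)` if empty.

1 | 6 ; 1 | 7 ; 1 | 11 ; 3 | 9

Pairs (a,b) with same course, a.grade < b.grade, a.id < b.id.
course groups: AR120:{4,10,12,13} EC200:{1,6,7,8,11} MA110:{2} PH150:{3,5,9,14}
Ordered by (a.id, b.id); first 4.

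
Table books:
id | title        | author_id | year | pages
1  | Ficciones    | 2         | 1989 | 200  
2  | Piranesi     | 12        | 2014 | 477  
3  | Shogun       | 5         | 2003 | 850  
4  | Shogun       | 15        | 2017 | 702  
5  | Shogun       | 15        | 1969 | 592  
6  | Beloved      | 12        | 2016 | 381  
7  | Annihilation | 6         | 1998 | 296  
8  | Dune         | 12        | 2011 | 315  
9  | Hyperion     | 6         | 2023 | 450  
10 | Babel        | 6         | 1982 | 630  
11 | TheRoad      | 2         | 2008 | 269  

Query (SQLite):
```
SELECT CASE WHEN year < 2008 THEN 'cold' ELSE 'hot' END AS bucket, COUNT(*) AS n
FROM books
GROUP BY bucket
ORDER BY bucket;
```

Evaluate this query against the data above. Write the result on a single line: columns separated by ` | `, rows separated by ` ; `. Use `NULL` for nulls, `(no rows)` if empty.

cold | 5 ; hot | 6

Bucket rows by year < 2008 → 'cold' else 'hot'; count each bucket.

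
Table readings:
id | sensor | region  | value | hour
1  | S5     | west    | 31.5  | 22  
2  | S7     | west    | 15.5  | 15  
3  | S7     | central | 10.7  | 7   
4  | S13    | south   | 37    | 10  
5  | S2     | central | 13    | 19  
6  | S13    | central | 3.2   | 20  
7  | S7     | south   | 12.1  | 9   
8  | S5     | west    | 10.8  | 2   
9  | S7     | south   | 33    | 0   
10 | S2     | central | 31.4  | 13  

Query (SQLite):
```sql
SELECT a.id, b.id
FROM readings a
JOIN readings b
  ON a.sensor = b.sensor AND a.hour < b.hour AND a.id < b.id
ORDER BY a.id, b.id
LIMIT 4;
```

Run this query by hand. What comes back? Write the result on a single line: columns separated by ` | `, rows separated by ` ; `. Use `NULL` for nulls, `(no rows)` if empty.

3 | 7 ; 4 | 6

Pairs (a,b) with same sensor, a.hour < b.hour, a.id < b.id.
sensor groups: S13:{4,6} S2:{5,10} S5:{1,8} S7:{2,3,7,9}
Ordered by (a.id, b.id); first 4.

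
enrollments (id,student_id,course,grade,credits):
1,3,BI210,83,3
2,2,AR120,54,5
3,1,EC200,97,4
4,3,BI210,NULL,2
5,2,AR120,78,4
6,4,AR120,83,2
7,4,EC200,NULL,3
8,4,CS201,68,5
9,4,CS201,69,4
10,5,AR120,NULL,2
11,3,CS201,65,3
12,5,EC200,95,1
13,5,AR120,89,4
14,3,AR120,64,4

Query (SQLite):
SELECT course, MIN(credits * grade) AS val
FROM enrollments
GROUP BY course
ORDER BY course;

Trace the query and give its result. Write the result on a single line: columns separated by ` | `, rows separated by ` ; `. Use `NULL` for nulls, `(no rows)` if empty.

AR120 | 166 ; BI210 | 249 ; CS201 | 195 ; EC200 | 95

For each row compute credits * grade.
Group by course; take MIN of the expression per group.
  AR120: ids {2, 5, 6, 10, 13, 14} → MIN(credits * grade)=166
  BI210: ids {1, 4} → MIN(credits * grade)=249
  CS201: ids {8, 9, 11} → MIN(credits * grade)=195
  EC200: ids {3, 7, 12} → MIN(credits * grade)=95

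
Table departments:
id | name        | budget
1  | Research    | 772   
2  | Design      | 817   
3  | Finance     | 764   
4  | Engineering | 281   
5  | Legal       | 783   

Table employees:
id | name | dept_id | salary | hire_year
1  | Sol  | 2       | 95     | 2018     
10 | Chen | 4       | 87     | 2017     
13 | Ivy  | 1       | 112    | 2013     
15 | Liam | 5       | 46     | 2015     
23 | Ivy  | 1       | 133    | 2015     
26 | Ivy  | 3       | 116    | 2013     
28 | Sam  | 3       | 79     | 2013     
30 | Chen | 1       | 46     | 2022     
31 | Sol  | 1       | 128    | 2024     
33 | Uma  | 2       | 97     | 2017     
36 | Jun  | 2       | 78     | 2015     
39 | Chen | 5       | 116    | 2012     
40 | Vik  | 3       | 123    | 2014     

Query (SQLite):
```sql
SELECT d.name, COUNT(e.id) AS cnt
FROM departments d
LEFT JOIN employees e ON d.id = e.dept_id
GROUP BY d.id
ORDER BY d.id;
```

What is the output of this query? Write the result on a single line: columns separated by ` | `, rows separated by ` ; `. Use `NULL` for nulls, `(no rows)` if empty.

Research | 4 ; Design | 3 ; Finance | 3 ; Engineering | 1 ; Legal | 2

LEFT JOIN keeps every departments row; unmatched ones get NULL for employees columns.
Group by departments.id and compute COUNT(e.id). COUNT(col) of an all-NULL group is 0.
  1: ids {13, 23, 30, 31} → COUNT(e.id)=4
  2: ids {1, 33, 36} → COUNT(e.id)=3
  3: ids {26, 28, 40} → COUNT(e.id)=3
  4: ids {10} → COUNT(e.id)=1
  5: ids {15, 39} → COUNT(e.id)=2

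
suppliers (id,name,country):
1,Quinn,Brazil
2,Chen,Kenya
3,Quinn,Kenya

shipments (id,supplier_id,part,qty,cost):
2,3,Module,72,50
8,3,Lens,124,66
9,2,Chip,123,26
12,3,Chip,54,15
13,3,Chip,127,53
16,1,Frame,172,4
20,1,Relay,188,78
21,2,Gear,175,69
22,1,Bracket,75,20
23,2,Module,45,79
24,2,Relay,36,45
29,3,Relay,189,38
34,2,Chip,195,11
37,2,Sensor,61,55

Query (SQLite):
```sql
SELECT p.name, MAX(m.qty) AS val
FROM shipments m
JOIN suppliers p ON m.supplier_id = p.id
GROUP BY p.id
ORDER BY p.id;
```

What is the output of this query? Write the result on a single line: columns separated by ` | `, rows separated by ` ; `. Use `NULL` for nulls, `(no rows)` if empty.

Quinn | 188 ; Chen | 195 ; Quinn | 189

Join each shipments row to its suppliers via supplier_id.
Group joined rows by suppliers.id; compute MAX(m.qty) per group.
  1: ids {16, 20, 22} → MAX(m.qty)=188
  2: ids {9, 21, 23, 24, 34, 37} → MAX(m.qty)=195
  3: ids {2, 8, 12, 13, 29} → MAX(m.qty)=189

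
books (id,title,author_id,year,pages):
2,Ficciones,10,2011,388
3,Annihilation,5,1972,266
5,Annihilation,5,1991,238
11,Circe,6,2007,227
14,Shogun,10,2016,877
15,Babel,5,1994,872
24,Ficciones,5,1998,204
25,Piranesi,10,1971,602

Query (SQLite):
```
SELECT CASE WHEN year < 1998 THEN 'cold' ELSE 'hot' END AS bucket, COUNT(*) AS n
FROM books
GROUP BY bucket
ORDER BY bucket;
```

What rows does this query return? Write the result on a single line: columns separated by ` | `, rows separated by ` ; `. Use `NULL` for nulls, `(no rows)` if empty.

cold | 4 ; hot | 4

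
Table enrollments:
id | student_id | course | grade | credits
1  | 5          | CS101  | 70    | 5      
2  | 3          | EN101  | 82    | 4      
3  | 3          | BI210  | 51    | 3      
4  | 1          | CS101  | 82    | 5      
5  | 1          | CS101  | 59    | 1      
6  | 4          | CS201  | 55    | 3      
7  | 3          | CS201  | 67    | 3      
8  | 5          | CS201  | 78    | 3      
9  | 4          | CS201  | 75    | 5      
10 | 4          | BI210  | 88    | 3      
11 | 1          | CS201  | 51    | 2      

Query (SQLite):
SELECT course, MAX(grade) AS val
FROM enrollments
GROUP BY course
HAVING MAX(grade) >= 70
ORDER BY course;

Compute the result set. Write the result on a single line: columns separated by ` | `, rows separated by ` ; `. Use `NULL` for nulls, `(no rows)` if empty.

BI210 | 88 ; CS101 | 82 ; CS201 | 78 ; EN101 | 82

Partition enrollments by course; compute MAX(grade) within each group.
HAVING: keep groups where MAX(grade) >= 70.
  BI210: ids {3, 10} → MAX(grade)=88
  CS101: ids {1, 4, 5} → MAX(grade)=82
  CS201: ids {6, 7, 8, 9, 11} → MAX(grade)=78
  EN101: ids {2} → MAX(grade)=82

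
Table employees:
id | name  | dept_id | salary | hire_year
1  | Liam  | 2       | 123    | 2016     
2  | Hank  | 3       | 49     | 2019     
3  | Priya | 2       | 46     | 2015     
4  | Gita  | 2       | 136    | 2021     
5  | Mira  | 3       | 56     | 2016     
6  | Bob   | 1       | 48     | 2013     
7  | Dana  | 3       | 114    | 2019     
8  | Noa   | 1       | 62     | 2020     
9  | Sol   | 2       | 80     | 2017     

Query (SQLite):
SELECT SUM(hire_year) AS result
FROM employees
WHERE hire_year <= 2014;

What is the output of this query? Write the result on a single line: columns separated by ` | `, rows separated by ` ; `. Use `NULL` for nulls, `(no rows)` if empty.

Rows where hire_year <= 2014 → hire_year values: [2013].
SUM of non-NULL values = 2013.

2013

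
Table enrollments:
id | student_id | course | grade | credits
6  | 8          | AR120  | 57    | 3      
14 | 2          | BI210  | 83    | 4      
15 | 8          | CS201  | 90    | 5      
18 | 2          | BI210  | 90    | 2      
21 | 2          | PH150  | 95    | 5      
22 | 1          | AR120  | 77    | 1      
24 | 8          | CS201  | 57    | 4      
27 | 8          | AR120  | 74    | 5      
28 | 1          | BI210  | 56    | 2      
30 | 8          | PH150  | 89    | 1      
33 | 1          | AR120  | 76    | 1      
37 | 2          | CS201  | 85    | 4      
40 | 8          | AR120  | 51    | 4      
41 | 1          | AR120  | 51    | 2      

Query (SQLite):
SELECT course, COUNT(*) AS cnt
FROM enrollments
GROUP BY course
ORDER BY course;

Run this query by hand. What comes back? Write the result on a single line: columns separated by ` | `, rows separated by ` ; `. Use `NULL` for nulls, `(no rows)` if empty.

AR120 | 6 ; BI210 | 3 ; CS201 | 3 ; PH150 | 2

Partition enrollments by course; compute COUNT(*) within each group.
  AR120: ids {6, 22, 27, 33, 40, 41} → COUNT(*)=6
  BI210: ids {14, 18, 28} → COUNT(*)=3
  CS201: ids {15, 24, 37} → COUNT(*)=3
  PH150: ids {21, 30} → COUNT(*)=2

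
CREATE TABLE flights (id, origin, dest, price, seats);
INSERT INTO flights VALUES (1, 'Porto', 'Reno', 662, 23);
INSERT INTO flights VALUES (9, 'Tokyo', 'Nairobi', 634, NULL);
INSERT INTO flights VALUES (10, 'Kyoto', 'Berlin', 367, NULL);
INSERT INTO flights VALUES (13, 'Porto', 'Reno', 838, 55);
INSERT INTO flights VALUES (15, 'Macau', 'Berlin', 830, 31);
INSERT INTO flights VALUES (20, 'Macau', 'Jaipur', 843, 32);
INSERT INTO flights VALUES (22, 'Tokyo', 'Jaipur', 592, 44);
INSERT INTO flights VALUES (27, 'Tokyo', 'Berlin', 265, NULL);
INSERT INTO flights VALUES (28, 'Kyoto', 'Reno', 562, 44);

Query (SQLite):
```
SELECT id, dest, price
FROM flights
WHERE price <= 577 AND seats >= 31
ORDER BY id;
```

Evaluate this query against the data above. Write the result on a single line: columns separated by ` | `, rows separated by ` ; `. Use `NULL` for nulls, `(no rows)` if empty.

price <= 577: ids {10, 27, 28}
seats >= 31: ids {13, 15, 20, 22, 28}
Combine with AND.

28 | Reno | 562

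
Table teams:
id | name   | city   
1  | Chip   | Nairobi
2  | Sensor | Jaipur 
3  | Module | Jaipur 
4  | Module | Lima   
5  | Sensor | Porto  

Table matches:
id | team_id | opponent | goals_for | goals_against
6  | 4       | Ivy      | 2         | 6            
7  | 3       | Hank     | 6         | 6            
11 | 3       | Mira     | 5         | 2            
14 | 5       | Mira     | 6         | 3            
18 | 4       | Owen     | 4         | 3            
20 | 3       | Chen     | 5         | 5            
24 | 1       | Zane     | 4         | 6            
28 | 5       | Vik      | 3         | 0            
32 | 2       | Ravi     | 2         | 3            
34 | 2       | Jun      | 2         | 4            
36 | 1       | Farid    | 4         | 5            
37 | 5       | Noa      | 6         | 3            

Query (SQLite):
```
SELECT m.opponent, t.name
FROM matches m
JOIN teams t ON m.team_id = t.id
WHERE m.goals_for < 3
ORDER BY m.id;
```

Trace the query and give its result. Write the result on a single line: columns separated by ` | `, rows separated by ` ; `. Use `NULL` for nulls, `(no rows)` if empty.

Each matches row matches the teams row where team_id = teams.id.
Then keep rows with m.goals_for < 3.

Ivy | Module ; Ravi | Sensor ; Jun | Sensor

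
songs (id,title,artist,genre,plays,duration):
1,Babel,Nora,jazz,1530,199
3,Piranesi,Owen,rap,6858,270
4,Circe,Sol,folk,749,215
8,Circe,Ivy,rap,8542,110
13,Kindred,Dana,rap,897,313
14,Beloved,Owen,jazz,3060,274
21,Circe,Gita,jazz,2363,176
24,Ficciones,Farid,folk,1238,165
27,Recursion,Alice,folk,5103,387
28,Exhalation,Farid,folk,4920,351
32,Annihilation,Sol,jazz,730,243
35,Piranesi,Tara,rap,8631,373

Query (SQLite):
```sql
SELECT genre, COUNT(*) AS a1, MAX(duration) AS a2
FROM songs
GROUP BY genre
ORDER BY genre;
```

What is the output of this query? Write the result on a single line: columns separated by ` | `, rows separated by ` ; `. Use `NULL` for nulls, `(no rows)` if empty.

folk | 4 | 387 ; jazz | 4 | 274 ; rap | 4 | 373

Group songs by genre.
Per group compute: COUNT(*), MAX(duration).
  folk: ids {4, 24, 27, 28} → COUNT(*)=4, MAX(duration)=387
  jazz: ids {1, 14, 21, 32} → COUNT(*)=4, MAX(duration)=274
  rap: ids {3, 8, 13, 35} → COUNT(*)=4, MAX(duration)=373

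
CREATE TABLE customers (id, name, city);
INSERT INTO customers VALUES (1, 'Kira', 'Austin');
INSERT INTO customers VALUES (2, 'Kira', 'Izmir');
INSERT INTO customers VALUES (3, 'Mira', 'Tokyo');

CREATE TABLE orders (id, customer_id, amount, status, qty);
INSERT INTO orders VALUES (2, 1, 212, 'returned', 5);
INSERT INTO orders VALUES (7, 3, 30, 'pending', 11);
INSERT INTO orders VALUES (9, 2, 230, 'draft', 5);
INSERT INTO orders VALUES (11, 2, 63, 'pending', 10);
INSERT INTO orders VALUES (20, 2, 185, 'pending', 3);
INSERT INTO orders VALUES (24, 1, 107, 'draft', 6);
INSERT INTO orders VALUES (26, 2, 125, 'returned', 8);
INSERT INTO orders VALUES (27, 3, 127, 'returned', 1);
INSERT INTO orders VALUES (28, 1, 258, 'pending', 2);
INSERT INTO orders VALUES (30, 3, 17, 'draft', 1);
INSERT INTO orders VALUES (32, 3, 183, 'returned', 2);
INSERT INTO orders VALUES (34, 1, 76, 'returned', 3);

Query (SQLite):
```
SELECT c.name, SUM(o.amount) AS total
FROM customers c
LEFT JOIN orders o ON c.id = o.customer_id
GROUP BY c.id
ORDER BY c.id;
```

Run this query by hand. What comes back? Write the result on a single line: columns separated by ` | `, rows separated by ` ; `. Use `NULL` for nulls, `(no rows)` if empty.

LEFT JOIN keeps every customers row; unmatched ones get NULL for orders columns.
Group by customers.id and compute SUM(o.amount). SUM over an all-NULL group is NULL.
  1: ids {2, 24, 28, 34} → SUM(o.amount)=653
  2: ids {9, 11, 20, 26} → SUM(o.amount)=603
  3: ids {7, 27, 30, 32} → SUM(o.amount)=357

Kira | 653 ; Kira | 603 ; Mira | 357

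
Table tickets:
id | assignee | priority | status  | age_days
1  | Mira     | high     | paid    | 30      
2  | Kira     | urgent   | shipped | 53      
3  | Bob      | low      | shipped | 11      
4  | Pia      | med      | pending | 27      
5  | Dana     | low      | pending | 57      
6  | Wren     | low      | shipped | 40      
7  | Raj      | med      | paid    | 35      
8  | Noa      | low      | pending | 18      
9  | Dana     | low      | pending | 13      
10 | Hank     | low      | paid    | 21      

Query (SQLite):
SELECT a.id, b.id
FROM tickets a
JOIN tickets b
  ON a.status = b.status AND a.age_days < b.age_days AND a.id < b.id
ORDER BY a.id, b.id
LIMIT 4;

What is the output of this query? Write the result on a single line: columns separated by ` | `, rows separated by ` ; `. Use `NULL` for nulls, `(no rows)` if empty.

Pairs (a,b) with same status, a.age_days < b.age_days, a.id < b.id.
status groups: paid:{1,7,10} pending:{4,5,8,9} shipped:{2,3,6}
Ordered by (a.id, b.id); first 4.

1 | 7 ; 3 | 6 ; 4 | 5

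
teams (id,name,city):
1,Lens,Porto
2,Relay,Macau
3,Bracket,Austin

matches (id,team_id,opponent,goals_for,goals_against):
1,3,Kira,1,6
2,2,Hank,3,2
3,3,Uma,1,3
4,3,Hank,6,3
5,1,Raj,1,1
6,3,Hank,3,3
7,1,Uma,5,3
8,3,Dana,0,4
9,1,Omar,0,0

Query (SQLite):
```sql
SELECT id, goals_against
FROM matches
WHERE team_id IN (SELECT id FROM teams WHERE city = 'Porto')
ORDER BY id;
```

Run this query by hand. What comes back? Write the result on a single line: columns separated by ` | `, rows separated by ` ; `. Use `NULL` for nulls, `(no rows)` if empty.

Inner query: teams.id where city = 'Porto'.
Outer: keep matches rows whose team_id is in that set.
Inner query → {1}

5 | 1 ; 7 | 3 ; 9 | 0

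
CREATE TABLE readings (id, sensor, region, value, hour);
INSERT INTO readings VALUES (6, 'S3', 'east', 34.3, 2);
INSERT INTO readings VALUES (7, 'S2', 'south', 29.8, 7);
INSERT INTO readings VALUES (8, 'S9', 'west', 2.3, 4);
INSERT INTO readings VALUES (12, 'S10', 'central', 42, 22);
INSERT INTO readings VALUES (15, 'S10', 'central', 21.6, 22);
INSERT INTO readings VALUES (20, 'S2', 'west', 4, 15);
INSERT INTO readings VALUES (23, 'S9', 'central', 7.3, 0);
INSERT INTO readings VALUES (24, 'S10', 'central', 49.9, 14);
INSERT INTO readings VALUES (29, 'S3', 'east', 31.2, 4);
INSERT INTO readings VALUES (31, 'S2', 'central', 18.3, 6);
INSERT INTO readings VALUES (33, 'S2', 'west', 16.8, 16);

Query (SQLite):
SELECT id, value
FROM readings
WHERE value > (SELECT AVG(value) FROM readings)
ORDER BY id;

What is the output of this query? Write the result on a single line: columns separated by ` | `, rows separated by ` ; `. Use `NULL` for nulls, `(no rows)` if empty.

Scalar subquery: AVG(value) over all readings rows = 23.409091 (≈; comparison uses full precision).
Keep rows where value > that value.

6 | 34.3 ; 7 | 29.8 ; 12 | 42 ; 24 | 49.9 ; 29 | 31.2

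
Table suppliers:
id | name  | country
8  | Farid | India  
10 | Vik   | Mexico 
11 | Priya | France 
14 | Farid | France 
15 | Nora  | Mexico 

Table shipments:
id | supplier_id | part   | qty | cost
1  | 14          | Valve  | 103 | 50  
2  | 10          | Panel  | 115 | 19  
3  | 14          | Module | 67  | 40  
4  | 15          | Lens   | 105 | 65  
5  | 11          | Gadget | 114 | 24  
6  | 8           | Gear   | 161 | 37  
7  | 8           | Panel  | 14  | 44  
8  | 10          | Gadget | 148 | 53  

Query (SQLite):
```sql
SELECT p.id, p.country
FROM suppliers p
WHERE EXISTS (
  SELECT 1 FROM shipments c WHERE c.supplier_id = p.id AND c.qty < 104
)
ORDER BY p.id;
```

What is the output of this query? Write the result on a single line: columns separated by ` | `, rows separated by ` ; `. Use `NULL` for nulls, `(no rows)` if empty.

8 | India ; 14 | France

For each suppliers row, check whether any shipments with matching supplier_id has qty < 104.
Keep rows where that is true.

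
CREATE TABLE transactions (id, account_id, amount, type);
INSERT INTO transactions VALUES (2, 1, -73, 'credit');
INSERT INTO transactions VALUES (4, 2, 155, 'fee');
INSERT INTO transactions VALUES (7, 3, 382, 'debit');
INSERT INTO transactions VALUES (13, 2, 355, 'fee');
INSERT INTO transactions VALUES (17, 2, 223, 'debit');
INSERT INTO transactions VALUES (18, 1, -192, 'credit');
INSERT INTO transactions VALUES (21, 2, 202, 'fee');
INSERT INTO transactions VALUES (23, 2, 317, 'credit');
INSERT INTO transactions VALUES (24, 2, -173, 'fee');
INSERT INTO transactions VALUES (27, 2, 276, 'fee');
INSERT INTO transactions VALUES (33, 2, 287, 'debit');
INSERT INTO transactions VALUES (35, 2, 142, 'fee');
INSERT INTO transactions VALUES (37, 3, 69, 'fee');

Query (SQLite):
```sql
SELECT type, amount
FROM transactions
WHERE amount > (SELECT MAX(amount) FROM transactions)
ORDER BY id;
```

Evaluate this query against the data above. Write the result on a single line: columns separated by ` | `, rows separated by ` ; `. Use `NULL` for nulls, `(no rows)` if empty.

(no rows)

Scalar subquery: MAX(amount) over all transactions rows = 382.
Keep rows where amount > that value.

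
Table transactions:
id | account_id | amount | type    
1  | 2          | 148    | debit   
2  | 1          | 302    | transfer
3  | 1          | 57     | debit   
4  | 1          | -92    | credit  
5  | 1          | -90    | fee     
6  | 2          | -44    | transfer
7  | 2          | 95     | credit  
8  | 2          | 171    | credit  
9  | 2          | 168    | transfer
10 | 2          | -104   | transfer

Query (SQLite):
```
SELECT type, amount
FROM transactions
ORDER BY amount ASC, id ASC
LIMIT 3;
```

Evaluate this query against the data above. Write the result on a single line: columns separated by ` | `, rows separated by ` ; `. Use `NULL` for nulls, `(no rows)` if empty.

Sort by amount asc, tiebreak id asc: (-104, id=10), (-92, id=4), (-90, id=5), (-44, id=6), (57, id=3), (95, id=7) …. Take first 3.

transfer | -104 ; credit | -92 ; fee | -90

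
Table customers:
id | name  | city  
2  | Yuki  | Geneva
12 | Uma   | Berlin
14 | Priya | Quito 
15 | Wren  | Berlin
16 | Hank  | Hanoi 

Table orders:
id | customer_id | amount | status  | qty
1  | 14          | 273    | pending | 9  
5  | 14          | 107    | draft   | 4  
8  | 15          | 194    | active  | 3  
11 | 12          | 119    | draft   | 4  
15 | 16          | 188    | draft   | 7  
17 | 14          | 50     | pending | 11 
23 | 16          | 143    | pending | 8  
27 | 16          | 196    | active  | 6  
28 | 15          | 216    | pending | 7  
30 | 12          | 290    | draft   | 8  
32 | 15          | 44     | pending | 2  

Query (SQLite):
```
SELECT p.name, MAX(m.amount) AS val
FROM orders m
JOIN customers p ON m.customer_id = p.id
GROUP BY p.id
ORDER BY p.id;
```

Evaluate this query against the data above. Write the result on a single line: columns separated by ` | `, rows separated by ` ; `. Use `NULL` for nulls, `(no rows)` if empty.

Uma | 290 ; Priya | 273 ; Wren | 216 ; Hank | 196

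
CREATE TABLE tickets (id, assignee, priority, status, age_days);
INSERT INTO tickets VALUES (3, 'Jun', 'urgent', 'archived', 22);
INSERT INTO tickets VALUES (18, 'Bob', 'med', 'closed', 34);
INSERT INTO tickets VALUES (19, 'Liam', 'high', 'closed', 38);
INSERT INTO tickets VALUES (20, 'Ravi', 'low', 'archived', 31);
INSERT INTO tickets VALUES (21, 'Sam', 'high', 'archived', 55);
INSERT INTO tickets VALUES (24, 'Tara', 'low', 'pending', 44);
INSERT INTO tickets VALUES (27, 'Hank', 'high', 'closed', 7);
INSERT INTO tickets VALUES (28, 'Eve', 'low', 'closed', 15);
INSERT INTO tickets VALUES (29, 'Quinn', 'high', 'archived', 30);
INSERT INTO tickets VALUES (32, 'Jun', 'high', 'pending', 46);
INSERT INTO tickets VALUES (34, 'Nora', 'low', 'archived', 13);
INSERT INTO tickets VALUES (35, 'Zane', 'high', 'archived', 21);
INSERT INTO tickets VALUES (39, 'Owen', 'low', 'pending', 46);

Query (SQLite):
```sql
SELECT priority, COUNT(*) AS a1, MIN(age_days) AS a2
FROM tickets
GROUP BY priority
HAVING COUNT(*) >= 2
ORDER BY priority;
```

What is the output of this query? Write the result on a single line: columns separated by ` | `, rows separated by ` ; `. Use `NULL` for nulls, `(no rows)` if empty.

high | 6 | 7 ; low | 5 | 13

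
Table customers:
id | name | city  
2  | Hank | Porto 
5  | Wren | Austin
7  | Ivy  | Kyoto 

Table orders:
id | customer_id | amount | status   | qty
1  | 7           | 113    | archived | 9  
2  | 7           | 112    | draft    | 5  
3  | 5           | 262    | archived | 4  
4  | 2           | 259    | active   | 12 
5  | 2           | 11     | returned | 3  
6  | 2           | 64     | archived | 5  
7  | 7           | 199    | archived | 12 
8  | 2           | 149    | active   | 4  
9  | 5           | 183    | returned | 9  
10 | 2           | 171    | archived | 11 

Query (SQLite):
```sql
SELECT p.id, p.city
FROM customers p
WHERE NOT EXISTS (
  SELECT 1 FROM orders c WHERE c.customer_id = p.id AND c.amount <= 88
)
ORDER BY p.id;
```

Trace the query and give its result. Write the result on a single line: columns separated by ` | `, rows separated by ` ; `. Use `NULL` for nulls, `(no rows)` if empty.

5 | Austin ; 7 | Kyoto

For each customers row, check whether any orders with matching customer_id has amount <= 88.
Keep rows where that is false.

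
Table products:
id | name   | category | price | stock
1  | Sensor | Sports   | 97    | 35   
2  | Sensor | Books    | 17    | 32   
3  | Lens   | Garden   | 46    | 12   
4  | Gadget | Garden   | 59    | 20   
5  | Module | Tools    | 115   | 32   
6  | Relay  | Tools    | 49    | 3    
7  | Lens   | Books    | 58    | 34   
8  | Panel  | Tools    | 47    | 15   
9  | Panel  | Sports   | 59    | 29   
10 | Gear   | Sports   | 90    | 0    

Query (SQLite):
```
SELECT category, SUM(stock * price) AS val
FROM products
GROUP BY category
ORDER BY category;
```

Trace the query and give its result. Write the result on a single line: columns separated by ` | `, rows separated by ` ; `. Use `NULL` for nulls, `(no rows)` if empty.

Books | 2516 ; Garden | 1732 ; Sports | 5106 ; Tools | 4532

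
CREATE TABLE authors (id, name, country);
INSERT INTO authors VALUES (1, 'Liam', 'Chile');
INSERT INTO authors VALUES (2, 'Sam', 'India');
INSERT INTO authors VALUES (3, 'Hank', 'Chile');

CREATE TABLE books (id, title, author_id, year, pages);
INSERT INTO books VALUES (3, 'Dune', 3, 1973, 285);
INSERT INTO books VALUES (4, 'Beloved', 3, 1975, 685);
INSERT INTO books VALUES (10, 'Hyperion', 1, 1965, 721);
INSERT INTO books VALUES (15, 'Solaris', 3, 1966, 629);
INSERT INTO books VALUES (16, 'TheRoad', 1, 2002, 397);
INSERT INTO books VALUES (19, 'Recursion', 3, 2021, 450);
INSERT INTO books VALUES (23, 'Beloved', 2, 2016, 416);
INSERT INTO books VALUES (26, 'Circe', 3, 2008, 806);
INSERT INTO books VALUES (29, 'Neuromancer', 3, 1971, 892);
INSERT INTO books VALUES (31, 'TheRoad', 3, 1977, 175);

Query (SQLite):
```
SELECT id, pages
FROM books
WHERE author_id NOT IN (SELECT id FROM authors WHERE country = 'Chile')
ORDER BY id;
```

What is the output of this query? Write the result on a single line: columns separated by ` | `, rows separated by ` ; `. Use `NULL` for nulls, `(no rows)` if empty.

23 | 416

Inner query: authors.id where country = 'Chile'.
Outer: keep books rows whose author_id is not in that set.
Inner query → {1, 3}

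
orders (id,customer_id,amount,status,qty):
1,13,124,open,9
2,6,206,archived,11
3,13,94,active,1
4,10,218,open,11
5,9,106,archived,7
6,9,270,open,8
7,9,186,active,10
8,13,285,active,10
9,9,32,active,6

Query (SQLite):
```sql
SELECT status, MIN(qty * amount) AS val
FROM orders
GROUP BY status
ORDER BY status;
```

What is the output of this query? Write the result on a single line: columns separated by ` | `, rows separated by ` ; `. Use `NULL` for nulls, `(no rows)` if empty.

For each row compute qty * amount.
Group by status; take MIN of the expression per group.
  active: ids {3, 7, 8, 9} → MIN(qty * amount)=94
  archived: ids {2, 5} → MIN(qty * amount)=742
  open: ids {1, 4, 6} → MIN(qty * amount)=1116

active | 94 ; archived | 742 ; open | 1116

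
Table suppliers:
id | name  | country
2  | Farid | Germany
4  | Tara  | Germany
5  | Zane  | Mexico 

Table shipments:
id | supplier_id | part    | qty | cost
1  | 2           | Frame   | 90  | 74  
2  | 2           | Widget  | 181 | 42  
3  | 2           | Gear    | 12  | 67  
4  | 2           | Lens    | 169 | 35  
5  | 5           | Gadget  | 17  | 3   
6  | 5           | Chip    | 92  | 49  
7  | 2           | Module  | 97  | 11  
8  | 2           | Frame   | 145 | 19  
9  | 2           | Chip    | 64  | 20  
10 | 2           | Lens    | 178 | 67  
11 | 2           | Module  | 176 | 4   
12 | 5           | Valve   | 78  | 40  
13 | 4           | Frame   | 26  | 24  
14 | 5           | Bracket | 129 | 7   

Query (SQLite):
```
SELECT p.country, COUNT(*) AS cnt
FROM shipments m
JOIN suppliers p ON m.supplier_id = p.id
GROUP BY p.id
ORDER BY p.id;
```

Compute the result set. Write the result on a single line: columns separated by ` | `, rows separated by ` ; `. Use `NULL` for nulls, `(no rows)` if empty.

Germany | 9 ; Germany | 1 ; Mexico | 4

Join each shipments row to its suppliers via supplier_id.
Group joined rows by suppliers.id; compute COUNT(*) per group.
  2: ids {1, 2, 3, 4, 7, 8, 9, 10, 11} → COUNT(*)=9
  4: ids {13} → COUNT(*)=1
  5: ids {5, 6, 12, 14} → COUNT(*)=4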